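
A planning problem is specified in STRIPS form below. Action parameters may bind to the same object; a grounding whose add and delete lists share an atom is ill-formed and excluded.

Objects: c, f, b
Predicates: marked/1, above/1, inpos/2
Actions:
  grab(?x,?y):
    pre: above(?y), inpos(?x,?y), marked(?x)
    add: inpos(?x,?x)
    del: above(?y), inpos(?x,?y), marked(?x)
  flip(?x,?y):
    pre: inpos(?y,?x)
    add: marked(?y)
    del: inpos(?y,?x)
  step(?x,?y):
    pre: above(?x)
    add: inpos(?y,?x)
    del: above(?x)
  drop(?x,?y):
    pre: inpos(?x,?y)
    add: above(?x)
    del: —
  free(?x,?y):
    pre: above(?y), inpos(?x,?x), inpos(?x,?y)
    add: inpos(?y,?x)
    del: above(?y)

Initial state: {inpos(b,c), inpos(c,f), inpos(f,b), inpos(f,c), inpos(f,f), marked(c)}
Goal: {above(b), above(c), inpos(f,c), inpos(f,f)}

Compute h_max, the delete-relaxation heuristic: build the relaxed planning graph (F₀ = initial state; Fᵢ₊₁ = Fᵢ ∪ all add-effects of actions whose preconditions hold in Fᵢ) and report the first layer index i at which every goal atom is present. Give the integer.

1

F0 = init (6 atoms)
F1 = F0 ∪ {above(b), above(c), above(f), marked(b), marked(f)}  (11 atoms)
goal ⊆ F1  ⇒  h_max = 1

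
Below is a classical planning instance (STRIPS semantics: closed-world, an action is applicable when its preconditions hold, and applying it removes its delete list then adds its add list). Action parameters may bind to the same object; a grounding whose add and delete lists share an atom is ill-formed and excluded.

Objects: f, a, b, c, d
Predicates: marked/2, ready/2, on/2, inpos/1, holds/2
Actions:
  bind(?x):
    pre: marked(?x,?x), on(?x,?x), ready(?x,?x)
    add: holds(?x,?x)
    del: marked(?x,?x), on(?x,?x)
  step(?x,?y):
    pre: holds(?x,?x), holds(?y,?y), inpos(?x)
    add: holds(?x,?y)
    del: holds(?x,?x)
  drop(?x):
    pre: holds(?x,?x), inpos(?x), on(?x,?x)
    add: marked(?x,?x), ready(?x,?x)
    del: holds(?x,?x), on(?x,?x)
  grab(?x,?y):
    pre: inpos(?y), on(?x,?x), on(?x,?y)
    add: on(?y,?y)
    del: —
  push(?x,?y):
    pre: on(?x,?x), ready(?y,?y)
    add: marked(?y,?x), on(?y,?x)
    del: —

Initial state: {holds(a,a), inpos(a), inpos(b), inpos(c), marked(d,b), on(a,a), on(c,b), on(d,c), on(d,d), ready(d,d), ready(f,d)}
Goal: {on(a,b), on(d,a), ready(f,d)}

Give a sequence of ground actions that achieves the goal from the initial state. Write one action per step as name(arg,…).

grab(d,c); grab(c,b); push(a,d); drop(a); push(b,a)

1. grab(d,c)  →  {holds(a,a), inpos(a), inpos(b), inpos(c), marked(d,b), on(a,a), on(c,b), on(c,c), on(d,c), on(d,d), ready(d,d), ready(f,d)}
2. grab(c,b)  →  {holds(a,a), inpos(a), inpos(b), inpos(c), marked(d,b), on(a,a), on(b,b), on(c,b), on(c,c), on(d,c), on(d,d), ready(d,d), ready(f,d)}
3. push(a,d)  →  {holds(a,a), inpos(a), inpos(b), inpos(c), marked(d,a), marked(d,b), on(a,a), on(b,b), on(c,b), on(c,c), on(d,a), on(d,c), on(d,d), ready(d,d), ready(f,d)}
4. drop(a)  →  {inpos(a), inpos(b), inpos(c), marked(a,a), marked(d,a), marked(d,b), on(b,b), on(c,b), on(c,c), on(d,a), on(d,c), on(d,d), ready(a,a), ready(d,d), ready(f,d)}
5. push(b,a)  →  {inpos(a), inpos(b), inpos(c), marked(a,a), marked(a,b), marked(d,a), marked(d,b), on(a,b), on(b,b), on(c,b), on(c,c), on(d,a), on(d,c), on(d,d), ready(a,a), ready(d,d), ready(f,d)}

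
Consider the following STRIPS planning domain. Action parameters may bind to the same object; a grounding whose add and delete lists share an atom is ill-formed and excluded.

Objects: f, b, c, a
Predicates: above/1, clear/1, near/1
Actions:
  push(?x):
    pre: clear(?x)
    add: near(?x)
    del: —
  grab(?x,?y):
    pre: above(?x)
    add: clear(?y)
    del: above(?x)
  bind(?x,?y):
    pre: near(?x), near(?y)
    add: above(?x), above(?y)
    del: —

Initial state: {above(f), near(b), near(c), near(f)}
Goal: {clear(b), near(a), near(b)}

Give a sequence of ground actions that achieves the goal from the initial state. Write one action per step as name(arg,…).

1. grab(f,b)  →  {clear(b), near(b), near(c), near(f)}
2. bind(f,f)  →  {above(f), clear(b), near(b), near(c), near(f)}
3. grab(f,a)  →  {clear(a), clear(b), near(b), near(c), near(f)}
4. push(a)  →  {clear(a), clear(b), near(a), near(b), near(c), near(f)}

grab(f,b); bind(f,f); grab(f,a); push(a)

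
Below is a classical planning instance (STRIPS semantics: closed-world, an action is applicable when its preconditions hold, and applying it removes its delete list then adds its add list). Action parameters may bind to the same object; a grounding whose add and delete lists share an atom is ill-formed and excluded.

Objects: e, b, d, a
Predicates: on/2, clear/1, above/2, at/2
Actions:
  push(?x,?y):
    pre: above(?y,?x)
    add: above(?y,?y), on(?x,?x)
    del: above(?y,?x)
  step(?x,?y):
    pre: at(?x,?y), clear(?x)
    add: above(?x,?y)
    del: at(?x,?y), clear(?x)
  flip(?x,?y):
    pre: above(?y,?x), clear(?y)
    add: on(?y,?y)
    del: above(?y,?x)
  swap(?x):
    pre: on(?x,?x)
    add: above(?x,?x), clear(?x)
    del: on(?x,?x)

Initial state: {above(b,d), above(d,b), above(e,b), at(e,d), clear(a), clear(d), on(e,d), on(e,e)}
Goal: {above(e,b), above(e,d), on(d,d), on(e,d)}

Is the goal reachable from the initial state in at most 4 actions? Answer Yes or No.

Yes

1. push(d,b)  →  {above(b,b), above(d,b), above(e,b), at(e,d), clear(a), clear(d), on(d,d), on(e,d), on(e,e)}
2. swap(e)  →  {above(b,b), above(d,b), above(e,b), above(e,e), at(e,d), clear(a), clear(d), clear(e), on(d,d), on(e,d)}
3. step(e,d)  →  {above(b,b), above(d,b), above(e,b), above(e,d), above(e,e), clear(a), clear(d), on(d,d), on(e,d)}
optimal plan length = 3; 3 ≤ 4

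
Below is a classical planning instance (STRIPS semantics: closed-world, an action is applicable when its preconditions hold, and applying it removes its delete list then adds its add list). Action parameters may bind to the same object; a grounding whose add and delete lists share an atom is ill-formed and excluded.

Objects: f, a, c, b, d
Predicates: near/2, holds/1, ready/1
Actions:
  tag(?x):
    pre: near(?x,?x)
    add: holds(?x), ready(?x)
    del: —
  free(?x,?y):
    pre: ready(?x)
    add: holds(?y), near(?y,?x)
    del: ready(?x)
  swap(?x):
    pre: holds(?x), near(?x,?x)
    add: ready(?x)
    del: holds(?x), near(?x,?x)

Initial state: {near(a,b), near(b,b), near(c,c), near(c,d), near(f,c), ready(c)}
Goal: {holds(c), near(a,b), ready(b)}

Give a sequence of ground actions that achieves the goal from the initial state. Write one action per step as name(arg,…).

1. tag(c)  →  {holds(c), near(a,b), near(b,b), near(c,c), near(c,d), near(f,c), ready(c)}
2. tag(b)  →  {holds(b), holds(c), near(a,b), near(b,b), near(c,c), near(c,d), near(f,c), ready(b), ready(c)}

tag(c); tag(b)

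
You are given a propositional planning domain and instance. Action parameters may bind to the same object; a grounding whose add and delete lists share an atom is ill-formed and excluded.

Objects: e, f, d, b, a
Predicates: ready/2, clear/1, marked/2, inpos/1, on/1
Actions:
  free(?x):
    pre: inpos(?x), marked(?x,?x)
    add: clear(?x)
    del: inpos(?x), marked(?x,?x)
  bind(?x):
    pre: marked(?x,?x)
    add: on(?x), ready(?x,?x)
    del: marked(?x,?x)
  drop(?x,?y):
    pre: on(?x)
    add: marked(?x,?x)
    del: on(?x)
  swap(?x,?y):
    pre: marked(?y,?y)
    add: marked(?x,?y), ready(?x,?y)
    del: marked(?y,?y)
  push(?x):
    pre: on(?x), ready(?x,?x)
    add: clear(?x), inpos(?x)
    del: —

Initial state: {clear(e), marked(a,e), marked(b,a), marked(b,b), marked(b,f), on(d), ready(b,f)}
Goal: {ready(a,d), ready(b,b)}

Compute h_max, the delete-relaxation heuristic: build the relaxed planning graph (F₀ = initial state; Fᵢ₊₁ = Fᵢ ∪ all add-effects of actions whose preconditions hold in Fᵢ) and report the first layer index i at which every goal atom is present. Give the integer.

F0 = init (7 atoms)
F1 = F0 ∪ {marked(a,b), marked(d,b), marked(d,d), marked(e,b), marked(f,b), on(b), ready(a,b), ready(b,b), ready(d,b), ready(e,b), ready(f,b)}  (18 atoms)
F2 = F1 ∪ {clear(b), inpos(b), marked(a,d), marked(b,d), marked(e,d), marked(f,d), ready(a,d), ready(b,d), ready(d,d), ready(e,d), ready(f,d)}  (29 atoms)
goal ⊆ F2  ⇒  h_max = 2

2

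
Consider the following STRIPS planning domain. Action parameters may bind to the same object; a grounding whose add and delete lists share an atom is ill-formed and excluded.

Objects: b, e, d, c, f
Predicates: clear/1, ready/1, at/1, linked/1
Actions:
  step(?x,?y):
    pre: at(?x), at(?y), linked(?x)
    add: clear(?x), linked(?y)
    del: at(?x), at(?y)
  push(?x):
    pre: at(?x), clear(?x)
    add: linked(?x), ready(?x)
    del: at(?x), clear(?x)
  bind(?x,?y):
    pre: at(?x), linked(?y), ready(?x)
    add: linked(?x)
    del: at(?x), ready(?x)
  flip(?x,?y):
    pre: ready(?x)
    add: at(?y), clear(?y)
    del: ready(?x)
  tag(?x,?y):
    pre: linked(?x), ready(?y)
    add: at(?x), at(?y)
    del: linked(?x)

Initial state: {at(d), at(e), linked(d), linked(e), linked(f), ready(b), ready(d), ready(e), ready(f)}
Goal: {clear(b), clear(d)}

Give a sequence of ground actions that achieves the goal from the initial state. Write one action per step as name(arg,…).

1. step(d,e)  →  {clear(d), linked(d), linked(e), linked(f), ready(b), ready(d), ready(e), ready(f)}
2. flip(b,b)  →  {at(b), clear(b), clear(d), linked(d), linked(e), linked(f), ready(d), ready(e), ready(f)}

step(d,e); flip(b,b)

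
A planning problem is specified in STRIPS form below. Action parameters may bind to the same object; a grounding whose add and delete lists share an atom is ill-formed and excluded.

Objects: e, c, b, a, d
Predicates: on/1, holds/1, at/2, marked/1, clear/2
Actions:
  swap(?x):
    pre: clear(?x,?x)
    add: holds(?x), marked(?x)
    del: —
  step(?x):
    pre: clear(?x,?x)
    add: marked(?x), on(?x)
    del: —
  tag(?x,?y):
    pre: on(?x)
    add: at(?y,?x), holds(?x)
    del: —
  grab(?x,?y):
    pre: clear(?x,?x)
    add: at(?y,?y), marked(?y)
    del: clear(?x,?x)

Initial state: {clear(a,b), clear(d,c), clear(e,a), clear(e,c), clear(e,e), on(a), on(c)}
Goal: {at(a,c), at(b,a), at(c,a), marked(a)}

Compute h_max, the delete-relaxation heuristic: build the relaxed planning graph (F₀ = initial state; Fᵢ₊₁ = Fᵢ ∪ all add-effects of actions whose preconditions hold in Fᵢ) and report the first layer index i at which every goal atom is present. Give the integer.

1

F0 = init (7 atoms)
F1 = F0 ∪ {at(a,a), at(a,c), at(b,a), at(b,b), at(b,c), at(c,a), at(c,c), at(d,a), at(d,c), at(d,d), at(e,a), at(e,c), at(e,e), holds(a), holds(c), holds(e), marked(a), marked(b), marked(c), marked(d), marked(e), on(e)}  (29 atoms)
goal ⊆ F1  ⇒  h_max = 1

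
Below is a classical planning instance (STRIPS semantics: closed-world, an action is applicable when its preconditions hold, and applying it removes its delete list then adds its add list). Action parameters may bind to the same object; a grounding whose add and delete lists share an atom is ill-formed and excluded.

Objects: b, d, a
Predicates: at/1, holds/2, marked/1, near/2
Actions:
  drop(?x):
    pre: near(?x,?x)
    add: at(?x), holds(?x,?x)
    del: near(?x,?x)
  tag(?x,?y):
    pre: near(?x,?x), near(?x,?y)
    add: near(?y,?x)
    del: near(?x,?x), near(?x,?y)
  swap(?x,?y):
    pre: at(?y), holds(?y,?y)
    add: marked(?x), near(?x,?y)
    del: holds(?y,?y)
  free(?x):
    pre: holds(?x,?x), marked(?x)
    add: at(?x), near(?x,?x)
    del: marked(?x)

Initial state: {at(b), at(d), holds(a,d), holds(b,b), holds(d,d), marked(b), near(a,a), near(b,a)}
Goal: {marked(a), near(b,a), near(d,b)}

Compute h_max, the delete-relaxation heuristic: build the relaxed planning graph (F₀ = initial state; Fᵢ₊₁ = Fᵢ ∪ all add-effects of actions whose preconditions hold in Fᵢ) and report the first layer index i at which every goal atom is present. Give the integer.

F0 = init (8 atoms)
F1 = F0 ∪ {at(a), holds(a,a), marked(a), marked(d), near(a,b), near(a,d), near(b,b), near(b,d), near(d,b), near(d,d)}  (18 atoms)
goal ⊆ F1  ⇒  h_max = 1

1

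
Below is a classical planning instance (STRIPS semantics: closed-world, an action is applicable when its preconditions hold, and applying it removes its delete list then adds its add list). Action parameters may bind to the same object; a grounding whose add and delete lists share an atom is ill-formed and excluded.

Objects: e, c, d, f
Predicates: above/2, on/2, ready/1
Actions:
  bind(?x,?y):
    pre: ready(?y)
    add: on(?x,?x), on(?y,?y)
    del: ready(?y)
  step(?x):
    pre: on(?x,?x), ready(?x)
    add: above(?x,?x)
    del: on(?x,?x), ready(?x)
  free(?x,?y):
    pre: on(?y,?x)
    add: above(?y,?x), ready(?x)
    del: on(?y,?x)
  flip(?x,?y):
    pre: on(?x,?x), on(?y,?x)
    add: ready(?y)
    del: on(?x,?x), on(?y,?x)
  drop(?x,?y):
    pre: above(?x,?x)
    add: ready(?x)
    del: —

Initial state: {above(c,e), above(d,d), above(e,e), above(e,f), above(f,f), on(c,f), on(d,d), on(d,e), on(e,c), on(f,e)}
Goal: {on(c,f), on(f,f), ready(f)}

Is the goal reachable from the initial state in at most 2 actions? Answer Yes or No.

1. free(e,d)  →  {above(c,e), above(d,d), above(d,e), above(e,e), above(e,f), above(f,f), on(c,f), on(d,d), on(e,c), on(f,e), ready(e)}
2. bind(f,e)  →  {above(c,e), above(d,d), above(d,e), above(e,e), above(e,f), above(f,f), on(c,f), on(d,d), on(e,c), on(e,e), on(f,e), on(f,f)}
3. flip(e,f)  →  {above(c,e), above(d,d), above(d,e), above(e,e), above(e,f), above(f,f), on(c,f), on(d,d), on(e,c), on(f,f), ready(f)}
optimal plan length = 3; 3 > 2

No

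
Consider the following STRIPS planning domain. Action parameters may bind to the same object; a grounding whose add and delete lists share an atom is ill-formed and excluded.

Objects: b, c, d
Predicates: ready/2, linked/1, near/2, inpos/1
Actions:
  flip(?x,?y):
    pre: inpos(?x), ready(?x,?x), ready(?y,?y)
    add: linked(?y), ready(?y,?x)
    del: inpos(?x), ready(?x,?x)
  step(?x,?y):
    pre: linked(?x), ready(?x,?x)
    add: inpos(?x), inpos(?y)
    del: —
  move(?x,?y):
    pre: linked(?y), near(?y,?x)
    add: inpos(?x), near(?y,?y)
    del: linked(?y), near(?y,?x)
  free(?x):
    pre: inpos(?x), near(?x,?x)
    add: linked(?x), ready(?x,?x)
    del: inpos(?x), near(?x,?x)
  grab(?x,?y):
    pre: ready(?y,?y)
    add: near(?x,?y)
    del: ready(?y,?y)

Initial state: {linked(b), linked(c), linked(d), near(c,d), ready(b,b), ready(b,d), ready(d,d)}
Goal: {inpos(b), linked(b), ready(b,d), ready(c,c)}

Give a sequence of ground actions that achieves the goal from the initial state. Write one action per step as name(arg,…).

1. step(b,c)  →  {inpos(b), inpos(c), linked(b), linked(c), linked(d), near(c,d), ready(b,b), ready(b,d), ready(d,d)}
2. move(d,c)  →  {inpos(b), inpos(c), inpos(d), linked(b), linked(d), near(c,c), ready(b,b), ready(b,d), ready(d,d)}
3. free(c)  →  {inpos(b), inpos(d), linked(b), linked(c), linked(d), ready(b,b), ready(b,d), ready(c,c), ready(d,d)}

step(b,c); move(d,c); free(c)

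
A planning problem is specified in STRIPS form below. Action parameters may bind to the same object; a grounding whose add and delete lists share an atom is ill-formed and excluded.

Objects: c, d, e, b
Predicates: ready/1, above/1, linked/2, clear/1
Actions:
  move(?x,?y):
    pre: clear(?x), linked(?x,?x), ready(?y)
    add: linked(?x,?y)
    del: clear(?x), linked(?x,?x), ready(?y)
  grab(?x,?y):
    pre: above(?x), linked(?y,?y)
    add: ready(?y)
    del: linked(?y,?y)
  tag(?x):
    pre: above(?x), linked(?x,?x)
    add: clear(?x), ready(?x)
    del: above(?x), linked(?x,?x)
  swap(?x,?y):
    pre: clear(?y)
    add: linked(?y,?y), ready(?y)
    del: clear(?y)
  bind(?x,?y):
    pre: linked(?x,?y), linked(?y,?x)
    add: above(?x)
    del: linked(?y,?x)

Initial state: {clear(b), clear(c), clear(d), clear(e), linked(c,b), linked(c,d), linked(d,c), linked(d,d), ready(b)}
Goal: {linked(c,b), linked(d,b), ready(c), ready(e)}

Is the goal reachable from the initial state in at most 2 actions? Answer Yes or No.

1. move(d,b)  →  {clear(b), clear(c), clear(e), linked(c,b), linked(c,d), linked(d,b), linked(d,c)}
2. swap(c,c)  →  {clear(b), clear(e), linked(c,b), linked(c,c), linked(c,d), linked(d,b), linked(d,c), ready(c)}
3. swap(c,e)  →  {clear(b), linked(c,b), linked(c,c), linked(c,d), linked(d,b), linked(d,c), linked(e,e), ready(c), ready(e)}
optimal plan length = 3; 3 > 2

No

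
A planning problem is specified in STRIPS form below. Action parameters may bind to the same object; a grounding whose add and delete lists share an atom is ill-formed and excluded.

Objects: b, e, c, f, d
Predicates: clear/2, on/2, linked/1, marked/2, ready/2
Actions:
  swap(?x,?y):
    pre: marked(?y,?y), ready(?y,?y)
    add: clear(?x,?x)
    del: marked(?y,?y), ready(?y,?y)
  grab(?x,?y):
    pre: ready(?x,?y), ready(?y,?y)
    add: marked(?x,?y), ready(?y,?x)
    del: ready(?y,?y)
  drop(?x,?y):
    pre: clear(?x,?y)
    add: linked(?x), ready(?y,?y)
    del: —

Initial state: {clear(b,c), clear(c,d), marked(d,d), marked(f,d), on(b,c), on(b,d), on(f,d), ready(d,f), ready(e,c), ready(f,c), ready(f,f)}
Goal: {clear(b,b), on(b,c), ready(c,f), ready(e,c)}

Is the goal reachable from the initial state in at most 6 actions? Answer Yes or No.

1. drop(b,c)  →  {clear(b,c), clear(c,d), linked(b), marked(d,d), marked(f,d), on(b,c), on(b,d), on(f,d), ready(c,c), ready(d,f), ready(e,c), ready(f,c), ready(f,f)}
2. grab(f,c)  →  {clear(b,c), clear(c,d), linked(b), marked(d,d), marked(f,c), marked(f,d), on(b,c), on(b,d), on(f,d), ready(c,f), ready(d,f), ready(e,c), ready(f,c), ready(f,f)}
3. drop(c,d)  →  {clear(b,c), clear(c,d), linked(b), linked(c), marked(d,d), marked(f,c), marked(f,d), on(b,c), on(b,d), on(f,d), ready(c,f), ready(d,d), ready(d,f), ready(e,c), ready(f,c), ready(f,f)}
4. swap(b,d)  →  {clear(b,b), clear(b,c), clear(c,d), linked(b), linked(c), marked(f,c), marked(f,d), on(b,c), on(b,d), on(f,d), ready(c,f), ready(d,f), ready(e,c), ready(f,c), ready(f,f)}
optimal plan length = 4; 4 ≤ 6

Yes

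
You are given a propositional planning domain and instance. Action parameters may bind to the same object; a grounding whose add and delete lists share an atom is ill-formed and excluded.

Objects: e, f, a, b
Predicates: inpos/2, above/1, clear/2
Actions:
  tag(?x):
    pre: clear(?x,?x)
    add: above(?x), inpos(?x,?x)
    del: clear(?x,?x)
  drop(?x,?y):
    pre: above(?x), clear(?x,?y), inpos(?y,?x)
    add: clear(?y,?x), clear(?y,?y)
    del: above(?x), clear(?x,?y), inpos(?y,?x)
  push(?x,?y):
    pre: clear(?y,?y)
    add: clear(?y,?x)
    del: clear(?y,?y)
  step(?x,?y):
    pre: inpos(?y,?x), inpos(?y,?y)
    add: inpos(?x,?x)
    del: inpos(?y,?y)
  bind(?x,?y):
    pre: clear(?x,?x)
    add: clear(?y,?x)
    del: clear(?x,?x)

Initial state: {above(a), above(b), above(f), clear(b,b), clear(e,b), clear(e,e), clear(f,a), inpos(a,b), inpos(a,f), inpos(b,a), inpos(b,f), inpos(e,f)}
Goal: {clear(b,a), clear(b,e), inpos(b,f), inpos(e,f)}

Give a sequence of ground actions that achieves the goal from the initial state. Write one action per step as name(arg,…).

1. push(a,b)  →  {above(a), above(b), above(f), clear(b,a), clear(e,b), clear(e,e), clear(f,a), inpos(a,b), inpos(a,f), inpos(b,a), inpos(b,f), inpos(e,f)}
2. bind(e,b)  →  {above(a), above(b), above(f), clear(b,a), clear(b,e), clear(e,b), clear(f,a), inpos(a,b), inpos(a,f), inpos(b,a), inpos(b,f), inpos(e,f)}

push(a,b); bind(e,b)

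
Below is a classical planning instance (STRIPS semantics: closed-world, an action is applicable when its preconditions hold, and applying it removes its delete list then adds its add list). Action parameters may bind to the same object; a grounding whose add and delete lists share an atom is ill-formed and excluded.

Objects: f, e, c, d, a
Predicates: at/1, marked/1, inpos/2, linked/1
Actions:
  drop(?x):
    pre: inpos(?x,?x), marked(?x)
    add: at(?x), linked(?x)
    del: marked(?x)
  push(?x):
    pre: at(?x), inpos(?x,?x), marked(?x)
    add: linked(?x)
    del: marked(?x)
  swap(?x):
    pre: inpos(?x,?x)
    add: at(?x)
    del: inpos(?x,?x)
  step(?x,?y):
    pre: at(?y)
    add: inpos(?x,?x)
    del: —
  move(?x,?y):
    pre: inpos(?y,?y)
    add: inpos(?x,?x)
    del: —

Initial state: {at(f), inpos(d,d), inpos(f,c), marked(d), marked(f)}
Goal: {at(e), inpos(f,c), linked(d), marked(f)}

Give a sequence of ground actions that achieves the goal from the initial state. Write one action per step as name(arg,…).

1. drop(d)  →  {at(d), at(f), inpos(d,d), inpos(f,c), linked(d), marked(f)}
2. step(e,f)  →  {at(d), at(f), inpos(d,d), inpos(e,e), inpos(f,c), linked(d), marked(f)}
3. swap(e)  →  {at(d), at(e), at(f), inpos(d,d), inpos(f,c), linked(d), marked(f)}

drop(d); step(e,f); swap(e)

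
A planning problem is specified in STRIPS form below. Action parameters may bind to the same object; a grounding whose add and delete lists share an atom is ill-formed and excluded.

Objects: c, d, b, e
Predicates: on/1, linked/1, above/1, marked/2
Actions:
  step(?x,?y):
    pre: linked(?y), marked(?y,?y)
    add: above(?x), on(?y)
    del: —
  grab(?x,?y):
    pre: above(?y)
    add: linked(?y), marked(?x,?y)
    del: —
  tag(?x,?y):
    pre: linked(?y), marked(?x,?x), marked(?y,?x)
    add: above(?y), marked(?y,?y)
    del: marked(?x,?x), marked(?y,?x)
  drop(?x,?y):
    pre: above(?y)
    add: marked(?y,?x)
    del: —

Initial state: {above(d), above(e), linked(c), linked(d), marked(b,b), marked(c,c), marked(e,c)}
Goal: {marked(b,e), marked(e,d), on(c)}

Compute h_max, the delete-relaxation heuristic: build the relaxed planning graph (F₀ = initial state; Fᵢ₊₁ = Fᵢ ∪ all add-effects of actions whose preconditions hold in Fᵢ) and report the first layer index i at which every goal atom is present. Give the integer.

1

F0 = init (7 atoms)
F1 = F0 ∪ {above(b), above(c), linked(e), marked(b,d), marked(b,e), marked(c,d), marked(c,e), marked(d,b), marked(d,c), marked(d,d), marked(d,e), marked(e,b), marked(e,d), marked(e,e), on(c)}  (22 atoms)
goal ⊆ F1  ⇒  h_max = 1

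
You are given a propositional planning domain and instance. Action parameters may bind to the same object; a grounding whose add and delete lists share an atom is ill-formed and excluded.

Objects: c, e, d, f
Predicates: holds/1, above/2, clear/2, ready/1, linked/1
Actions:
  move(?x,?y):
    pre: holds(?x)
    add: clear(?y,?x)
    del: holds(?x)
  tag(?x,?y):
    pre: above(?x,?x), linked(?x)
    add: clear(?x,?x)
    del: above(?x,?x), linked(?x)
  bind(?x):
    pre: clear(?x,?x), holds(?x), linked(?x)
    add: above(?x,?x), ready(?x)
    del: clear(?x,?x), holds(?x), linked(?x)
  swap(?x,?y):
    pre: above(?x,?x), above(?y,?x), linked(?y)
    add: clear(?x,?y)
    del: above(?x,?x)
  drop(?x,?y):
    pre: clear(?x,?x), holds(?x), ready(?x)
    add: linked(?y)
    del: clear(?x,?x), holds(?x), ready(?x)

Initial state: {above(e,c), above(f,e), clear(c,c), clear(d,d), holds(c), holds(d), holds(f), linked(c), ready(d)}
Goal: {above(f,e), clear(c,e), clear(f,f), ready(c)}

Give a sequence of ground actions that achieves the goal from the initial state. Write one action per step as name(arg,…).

move(f,f); bind(c); drop(d,e); swap(c,e)

1. move(f,f)  →  {above(e,c), above(f,e), clear(c,c), clear(d,d), clear(f,f), holds(c), holds(d), linked(c), ready(d)}
2. bind(c)  →  {above(c,c), above(e,c), above(f,e), clear(d,d), clear(f,f), holds(d), ready(c), ready(d)}
3. drop(d,e)  →  {above(c,c), above(e,c), above(f,e), clear(f,f), linked(e), ready(c)}
4. swap(c,e)  →  {above(e,c), above(f,e), clear(c,e), clear(f,f), linked(e), ready(c)}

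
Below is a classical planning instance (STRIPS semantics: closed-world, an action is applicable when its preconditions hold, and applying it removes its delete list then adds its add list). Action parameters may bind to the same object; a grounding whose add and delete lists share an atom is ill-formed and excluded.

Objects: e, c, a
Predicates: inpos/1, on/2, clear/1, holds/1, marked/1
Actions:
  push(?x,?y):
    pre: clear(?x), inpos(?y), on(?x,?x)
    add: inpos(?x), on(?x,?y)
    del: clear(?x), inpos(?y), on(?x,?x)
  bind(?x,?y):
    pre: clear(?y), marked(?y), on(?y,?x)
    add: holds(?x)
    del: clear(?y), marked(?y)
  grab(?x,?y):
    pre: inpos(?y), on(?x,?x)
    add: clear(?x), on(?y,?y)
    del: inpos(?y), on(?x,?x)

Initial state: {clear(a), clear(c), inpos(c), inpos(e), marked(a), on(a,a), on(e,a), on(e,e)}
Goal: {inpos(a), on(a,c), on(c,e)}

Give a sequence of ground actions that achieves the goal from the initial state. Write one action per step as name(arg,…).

1. grab(e,c)  →  {clear(a), clear(c), clear(e), inpos(e), marked(a), on(a,a), on(c,c), on(e,a)}
2. push(c,e)  →  {clear(a), clear(e), inpos(c), marked(a), on(a,a), on(c,e), on(e,a)}
3. push(a,c)  →  {clear(e), inpos(a), marked(a), on(a,c), on(c,e), on(e,a)}

grab(e,c); push(c,e); push(a,c)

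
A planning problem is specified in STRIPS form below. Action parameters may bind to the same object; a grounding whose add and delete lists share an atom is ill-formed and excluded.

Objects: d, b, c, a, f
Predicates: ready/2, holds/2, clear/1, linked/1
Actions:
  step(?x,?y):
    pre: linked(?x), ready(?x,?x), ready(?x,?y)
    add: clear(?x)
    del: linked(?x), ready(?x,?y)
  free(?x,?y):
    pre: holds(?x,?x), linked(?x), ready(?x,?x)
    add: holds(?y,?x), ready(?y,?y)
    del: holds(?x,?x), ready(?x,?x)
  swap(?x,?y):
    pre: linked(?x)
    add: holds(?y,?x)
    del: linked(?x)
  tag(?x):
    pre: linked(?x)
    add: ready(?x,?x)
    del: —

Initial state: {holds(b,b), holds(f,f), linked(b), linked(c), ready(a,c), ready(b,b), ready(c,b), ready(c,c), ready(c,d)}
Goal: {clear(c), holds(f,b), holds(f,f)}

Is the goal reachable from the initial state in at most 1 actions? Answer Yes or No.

1. step(c,d)  →  {clear(c), holds(b,b), holds(f,f), linked(b), ready(a,c), ready(b,b), ready(c,b), ready(c,c)}
2. free(b,f)  →  {clear(c), holds(f,b), holds(f,f), linked(b), ready(a,c), ready(c,b), ready(c,c), ready(f,f)}
optimal plan length = 2; 2 > 1

No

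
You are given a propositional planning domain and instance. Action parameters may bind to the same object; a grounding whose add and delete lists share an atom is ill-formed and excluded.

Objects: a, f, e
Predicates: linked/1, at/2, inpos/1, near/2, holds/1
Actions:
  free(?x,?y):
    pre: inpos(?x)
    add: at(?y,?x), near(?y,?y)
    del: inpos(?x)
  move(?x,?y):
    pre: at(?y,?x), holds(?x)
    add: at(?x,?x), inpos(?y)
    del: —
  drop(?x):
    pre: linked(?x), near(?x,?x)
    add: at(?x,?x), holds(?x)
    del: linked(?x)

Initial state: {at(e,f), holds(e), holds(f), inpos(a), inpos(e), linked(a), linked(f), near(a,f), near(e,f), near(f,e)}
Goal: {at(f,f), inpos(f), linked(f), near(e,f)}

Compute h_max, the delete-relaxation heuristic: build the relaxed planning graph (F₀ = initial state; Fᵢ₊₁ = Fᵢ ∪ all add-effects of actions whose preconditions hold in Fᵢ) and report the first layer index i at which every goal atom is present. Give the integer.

F0 = init (10 atoms)
F1 = F0 ∪ {at(a,a), at(a,e), at(e,a), at(e,e), at(f,a), at(f,e), at(f,f), near(a,a), near(e,e), near(f,f)}  (20 atoms)
F2 = F1 ∪ {holds(a), inpos(f)}  (22 atoms)
goal ⊆ F2  ⇒  h_max = 2

2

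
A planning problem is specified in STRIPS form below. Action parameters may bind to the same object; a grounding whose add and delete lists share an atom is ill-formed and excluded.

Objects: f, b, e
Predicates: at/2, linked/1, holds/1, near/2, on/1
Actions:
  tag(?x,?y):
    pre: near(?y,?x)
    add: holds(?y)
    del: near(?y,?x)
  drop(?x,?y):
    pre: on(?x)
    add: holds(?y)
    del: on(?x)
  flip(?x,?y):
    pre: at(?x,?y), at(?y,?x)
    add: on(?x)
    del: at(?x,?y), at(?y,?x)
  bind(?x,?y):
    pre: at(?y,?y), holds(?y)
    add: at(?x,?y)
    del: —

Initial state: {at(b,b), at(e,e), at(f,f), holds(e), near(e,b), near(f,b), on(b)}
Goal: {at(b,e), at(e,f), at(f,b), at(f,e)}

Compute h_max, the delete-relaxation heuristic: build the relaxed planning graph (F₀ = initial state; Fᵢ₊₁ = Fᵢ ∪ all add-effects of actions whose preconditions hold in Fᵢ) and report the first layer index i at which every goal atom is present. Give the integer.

2

F0 = init (7 atoms)
F1 = F0 ∪ {at(b,e), at(f,e), holds(b), holds(f), on(e), on(f)}  (13 atoms)
F2 = F1 ∪ {at(b,f), at(e,b), at(e,f), at(f,b)}  (17 atoms)
goal ⊆ F2  ⇒  h_max = 2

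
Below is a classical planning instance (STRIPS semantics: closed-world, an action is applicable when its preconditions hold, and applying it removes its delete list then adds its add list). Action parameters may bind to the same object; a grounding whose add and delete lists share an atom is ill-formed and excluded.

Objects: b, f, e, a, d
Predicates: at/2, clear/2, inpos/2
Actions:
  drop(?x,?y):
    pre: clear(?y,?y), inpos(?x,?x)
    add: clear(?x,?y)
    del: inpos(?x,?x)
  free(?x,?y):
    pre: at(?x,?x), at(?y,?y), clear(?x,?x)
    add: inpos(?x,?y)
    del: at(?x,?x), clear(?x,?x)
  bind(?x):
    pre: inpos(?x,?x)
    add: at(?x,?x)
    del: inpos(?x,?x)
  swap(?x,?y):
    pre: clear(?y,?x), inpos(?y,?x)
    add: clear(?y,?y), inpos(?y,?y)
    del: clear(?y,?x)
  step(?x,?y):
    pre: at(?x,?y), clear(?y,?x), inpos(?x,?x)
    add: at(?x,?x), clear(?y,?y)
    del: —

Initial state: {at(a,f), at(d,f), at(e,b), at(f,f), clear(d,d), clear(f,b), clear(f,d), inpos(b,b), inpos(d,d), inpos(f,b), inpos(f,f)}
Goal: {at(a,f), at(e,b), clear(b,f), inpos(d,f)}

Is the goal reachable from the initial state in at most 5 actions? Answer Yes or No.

Yes

1. step(d,f)  →  {at(a,f), at(d,d), at(d,f), at(e,b), at(f,f), clear(d,d), clear(f,b), clear(f,d), clear(f,f), inpos(b,b), inpos(d,d), inpos(f,b), inpos(f,f)}
2. drop(b,f)  →  {at(a,f), at(d,d), at(d,f), at(e,b), at(f,f), clear(b,f), clear(d,d), clear(f,b), clear(f,d), clear(f,f), inpos(d,d), inpos(f,b), inpos(f,f)}
3. free(d,f)  →  {at(a,f), at(d,f), at(e,b), at(f,f), clear(b,f), clear(f,b), clear(f,d), clear(f,f), inpos(d,d), inpos(d,f), inpos(f,b), inpos(f,f)}
optimal plan length = 3; 3 ≤ 5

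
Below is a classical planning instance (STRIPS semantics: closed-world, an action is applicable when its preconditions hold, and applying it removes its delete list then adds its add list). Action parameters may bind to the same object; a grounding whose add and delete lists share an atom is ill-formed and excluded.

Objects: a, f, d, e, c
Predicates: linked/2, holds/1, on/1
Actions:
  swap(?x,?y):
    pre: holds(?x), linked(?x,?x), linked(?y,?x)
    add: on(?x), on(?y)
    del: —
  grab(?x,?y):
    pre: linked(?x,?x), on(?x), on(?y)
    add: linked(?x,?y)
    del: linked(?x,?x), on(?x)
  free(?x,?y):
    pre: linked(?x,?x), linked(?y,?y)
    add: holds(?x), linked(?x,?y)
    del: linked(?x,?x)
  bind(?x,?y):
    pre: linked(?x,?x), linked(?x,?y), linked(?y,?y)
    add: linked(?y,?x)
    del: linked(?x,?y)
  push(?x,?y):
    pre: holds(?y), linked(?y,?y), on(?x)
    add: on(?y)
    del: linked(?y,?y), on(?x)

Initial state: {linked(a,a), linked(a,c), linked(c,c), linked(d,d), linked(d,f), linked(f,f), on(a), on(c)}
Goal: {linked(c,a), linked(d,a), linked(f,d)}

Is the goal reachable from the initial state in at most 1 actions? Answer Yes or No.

No

1. grab(c,a)  →  {linked(a,a), linked(a,c), linked(c,a), linked(d,d), linked(d,f), linked(f,f), on(a)}
2. free(f,d)  →  {holds(f), linked(a,a), linked(a,c), linked(c,a), linked(d,d), linked(d,f), linked(f,d), on(a)}
3. free(d,a)  →  {holds(d), holds(f), linked(a,a), linked(a,c), linked(c,a), linked(d,a), linked(d,f), linked(f,d), on(a)}
optimal plan length = 3; 3 > 1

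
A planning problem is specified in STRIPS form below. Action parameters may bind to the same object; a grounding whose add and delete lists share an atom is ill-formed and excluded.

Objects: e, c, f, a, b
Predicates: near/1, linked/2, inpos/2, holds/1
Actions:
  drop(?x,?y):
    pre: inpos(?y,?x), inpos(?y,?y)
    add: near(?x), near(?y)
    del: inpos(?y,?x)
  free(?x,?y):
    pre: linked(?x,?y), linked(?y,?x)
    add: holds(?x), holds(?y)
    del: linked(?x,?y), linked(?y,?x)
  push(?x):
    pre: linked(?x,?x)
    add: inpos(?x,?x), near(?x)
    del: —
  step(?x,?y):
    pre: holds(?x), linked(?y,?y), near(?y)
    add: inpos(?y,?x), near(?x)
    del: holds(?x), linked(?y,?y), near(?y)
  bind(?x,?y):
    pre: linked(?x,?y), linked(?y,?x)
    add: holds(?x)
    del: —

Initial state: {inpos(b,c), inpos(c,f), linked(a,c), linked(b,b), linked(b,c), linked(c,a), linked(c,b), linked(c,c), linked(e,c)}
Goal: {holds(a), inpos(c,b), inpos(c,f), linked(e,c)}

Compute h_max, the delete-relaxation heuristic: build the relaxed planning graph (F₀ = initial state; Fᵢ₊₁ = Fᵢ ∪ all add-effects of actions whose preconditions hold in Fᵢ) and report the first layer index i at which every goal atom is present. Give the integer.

2

F0 = init (9 atoms)
F1 = F0 ∪ {holds(a), holds(b), holds(c), inpos(b,b), inpos(c,c), near(b), near(c)}  (16 atoms)
F2 = F1 ∪ {inpos(b,a), inpos(c,a), inpos(c,b), near(a), near(f)}  (21 atoms)
goal ⊆ F2  ⇒  h_max = 2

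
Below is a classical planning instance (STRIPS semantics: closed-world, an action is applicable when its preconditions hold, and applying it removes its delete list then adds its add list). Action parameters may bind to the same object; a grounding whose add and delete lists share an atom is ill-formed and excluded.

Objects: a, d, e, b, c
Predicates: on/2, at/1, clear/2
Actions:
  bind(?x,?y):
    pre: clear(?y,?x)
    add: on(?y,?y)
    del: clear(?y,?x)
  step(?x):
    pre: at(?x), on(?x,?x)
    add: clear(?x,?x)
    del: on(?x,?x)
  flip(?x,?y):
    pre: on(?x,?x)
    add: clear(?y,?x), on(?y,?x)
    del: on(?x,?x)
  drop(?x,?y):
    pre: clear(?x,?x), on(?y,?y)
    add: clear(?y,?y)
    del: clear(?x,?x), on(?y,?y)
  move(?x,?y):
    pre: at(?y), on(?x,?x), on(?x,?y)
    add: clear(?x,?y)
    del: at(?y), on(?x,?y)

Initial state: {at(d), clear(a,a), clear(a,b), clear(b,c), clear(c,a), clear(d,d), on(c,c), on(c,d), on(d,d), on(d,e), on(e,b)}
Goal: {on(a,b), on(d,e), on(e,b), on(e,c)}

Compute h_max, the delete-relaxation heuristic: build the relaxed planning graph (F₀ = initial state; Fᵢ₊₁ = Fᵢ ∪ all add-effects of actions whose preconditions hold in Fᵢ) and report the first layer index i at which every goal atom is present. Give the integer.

2

F0 = init (11 atoms)
F1 = F0 ∪ {clear(a,c), clear(a,d), clear(b,d), clear(c,c), clear(c,d), clear(d,c), clear(e,c), clear(e,d), on(a,a), on(a,c), on(a,d), on(b,b), on(b,c), on(b,d), on(d,c), on(e,c), on(e,d)}  (28 atoms)
F2 = F1 ∪ {clear(b,a), clear(b,b), clear(c,b), clear(d,a), clear(d,b), clear(e,a), clear(e,b), on(a,b), on(b,a), on(c,a), on(c,b), on(d,a), on(d,b), on(e,a), on(e,e)}  (43 atoms)
goal ⊆ F2  ⇒  h_max = 2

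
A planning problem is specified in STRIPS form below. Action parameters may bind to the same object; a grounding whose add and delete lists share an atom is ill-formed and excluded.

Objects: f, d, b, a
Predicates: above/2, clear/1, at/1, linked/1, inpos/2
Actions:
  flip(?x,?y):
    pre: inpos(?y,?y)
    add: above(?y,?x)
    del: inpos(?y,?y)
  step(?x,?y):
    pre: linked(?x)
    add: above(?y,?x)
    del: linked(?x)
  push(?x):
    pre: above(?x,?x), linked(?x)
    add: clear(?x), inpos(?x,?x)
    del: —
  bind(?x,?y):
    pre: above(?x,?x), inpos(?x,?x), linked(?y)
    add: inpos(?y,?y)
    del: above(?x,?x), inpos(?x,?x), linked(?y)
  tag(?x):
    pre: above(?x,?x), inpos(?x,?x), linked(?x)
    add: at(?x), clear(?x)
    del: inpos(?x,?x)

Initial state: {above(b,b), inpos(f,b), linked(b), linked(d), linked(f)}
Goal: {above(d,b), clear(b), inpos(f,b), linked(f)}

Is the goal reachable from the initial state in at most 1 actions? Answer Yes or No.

1. push(b)  →  {above(b,b), clear(b), inpos(b,b), inpos(f,b), linked(b), linked(d), linked(f)}
2. step(b,d)  →  {above(b,b), above(d,b), clear(b), inpos(b,b), inpos(f,b), linked(d), linked(f)}
optimal plan length = 2; 2 > 1

No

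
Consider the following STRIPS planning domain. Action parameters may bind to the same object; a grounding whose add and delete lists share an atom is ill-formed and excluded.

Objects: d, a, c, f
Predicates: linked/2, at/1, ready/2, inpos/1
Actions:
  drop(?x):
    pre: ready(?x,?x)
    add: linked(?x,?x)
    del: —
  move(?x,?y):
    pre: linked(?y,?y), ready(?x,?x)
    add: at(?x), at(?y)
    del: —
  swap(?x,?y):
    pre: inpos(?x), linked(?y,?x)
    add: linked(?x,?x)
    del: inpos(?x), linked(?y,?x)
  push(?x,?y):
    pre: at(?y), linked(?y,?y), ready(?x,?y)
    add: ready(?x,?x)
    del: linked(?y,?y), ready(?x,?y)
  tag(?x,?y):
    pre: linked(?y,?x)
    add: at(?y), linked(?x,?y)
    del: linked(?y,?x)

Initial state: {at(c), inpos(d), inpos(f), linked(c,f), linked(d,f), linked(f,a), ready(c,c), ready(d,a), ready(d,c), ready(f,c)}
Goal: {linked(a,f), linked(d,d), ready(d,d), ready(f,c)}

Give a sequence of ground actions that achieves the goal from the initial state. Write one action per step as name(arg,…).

1. drop(c)  →  {at(c), inpos(d), inpos(f), linked(c,c), linked(c,f), linked(d,f), linked(f,a), ready(c,c), ready(d,a), ready(d,c), ready(f,c)}
2. push(d,c)  →  {at(c), inpos(d), inpos(f), linked(c,f), linked(d,f), linked(f,a), ready(c,c), ready(d,a), ready(d,d), ready(f,c)}
3. drop(d)  →  {at(c), inpos(d), inpos(f), linked(c,f), linked(d,d), linked(d,f), linked(f,a), ready(c,c), ready(d,a), ready(d,d), ready(f,c)}
4. tag(a,f)  →  {at(c), at(f), inpos(d), inpos(f), linked(a,f), linked(c,f), linked(d,d), linked(d,f), ready(c,c), ready(d,a), ready(d,d), ready(f,c)}

drop(c); push(d,c); drop(d); tag(a,f)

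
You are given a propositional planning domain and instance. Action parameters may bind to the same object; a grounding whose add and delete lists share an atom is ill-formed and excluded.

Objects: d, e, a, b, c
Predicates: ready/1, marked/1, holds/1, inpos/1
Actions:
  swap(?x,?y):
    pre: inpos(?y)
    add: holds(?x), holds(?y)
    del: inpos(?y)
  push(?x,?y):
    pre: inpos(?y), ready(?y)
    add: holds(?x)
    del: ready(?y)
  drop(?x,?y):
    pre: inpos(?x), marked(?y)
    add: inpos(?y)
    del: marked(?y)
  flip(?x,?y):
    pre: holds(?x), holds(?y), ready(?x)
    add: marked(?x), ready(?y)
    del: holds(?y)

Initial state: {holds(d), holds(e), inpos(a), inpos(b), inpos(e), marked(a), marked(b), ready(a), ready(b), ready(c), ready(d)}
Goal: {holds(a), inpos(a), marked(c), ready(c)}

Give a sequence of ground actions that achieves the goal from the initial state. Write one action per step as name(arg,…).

1. swap(a,e)  →  {holds(a), holds(d), holds(e), inpos(a), inpos(b), marked(a), marked(b), ready(a), ready(b), ready(c), ready(d)}
2. swap(c,b)  →  {holds(a), holds(b), holds(c), holds(d), holds(e), inpos(a), marked(a), marked(b), ready(a), ready(b), ready(c), ready(d)}
3. flip(c,d)  →  {holds(a), holds(b), holds(c), holds(e), inpos(a), marked(a), marked(b), marked(c), ready(a), ready(b), ready(c), ready(d)}

swap(a,e); swap(c,b); flip(c,d)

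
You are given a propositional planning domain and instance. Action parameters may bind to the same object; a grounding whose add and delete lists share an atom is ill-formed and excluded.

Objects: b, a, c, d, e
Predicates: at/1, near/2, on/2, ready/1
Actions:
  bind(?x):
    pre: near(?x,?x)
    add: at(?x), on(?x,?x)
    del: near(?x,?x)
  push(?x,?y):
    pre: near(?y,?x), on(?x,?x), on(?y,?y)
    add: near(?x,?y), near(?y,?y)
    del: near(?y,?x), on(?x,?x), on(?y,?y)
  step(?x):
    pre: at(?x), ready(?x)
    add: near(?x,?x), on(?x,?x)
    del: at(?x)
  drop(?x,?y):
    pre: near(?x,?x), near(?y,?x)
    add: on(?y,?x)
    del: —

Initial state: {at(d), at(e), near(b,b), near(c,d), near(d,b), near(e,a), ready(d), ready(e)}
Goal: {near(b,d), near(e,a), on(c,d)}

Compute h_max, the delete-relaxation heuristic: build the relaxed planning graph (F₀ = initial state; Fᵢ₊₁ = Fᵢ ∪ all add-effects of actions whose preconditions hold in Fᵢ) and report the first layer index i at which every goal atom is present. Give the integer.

F0 = init (8 atoms)
F1 = F0 ∪ {at(b), near(d,d), near(e,e), on(b,b), on(d,b), on(d,d), on(e,e)}  (15 atoms)
F2 = F1 ∪ {near(b,d), on(c,d)}  (17 atoms)
goal ⊆ F2  ⇒  h_max = 2

2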